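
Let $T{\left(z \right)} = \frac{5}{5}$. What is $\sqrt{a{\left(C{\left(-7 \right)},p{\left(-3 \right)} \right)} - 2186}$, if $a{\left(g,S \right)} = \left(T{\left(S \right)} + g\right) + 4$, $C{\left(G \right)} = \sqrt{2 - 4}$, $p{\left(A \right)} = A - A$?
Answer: $\sqrt{-2181 + i \sqrt{2}} \approx 0.0151 + 46.701 i$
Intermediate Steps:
$p{\left(A \right)} = 0$
$T{\left(z \right)} = 1$ ($T{\left(z \right)} = 5 \cdot \frac{1}{5} = 1$)
$C{\left(G \right)} = i \sqrt{2}$ ($C{\left(G \right)} = \sqrt{-2} = i \sqrt{2}$)
$a{\left(g,S \right)} = 5 + g$ ($a{\left(g,S \right)} = \left(1 + g\right) + 4 = 5 + g$)
$\sqrt{a{\left(C{\left(-7 \right)},p{\left(-3 \right)} \right)} - 2186} = \sqrt{\left(5 + i \sqrt{2}\right) - 2186} = \sqrt{-2181 + i \sqrt{2}}$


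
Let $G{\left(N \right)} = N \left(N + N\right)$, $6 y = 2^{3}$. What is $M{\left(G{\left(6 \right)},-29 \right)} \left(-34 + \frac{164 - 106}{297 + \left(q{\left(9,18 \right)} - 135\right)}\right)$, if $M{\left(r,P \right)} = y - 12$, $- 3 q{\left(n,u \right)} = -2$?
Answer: $\frac{65672}{183} \approx 358.86$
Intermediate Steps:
$y = \frac{4}{3}$ ($y = \frac{2^{3}}{6} = \frac{1}{6} \cdot 8 = \frac{4}{3} \approx 1.3333$)
$q{\left(n,u \right)} = \frac{2}{3}$ ($q{\left(n,u \right)} = \left(- \frac{1}{3}\right) \left(-2\right) = \frac{2}{3}$)
$G{\left(N \right)} = 2 N^{2}$ ($G{\left(N \right)} = N 2 N = 2 N^{2}$)
$M{\left(r,P \right)} = - \frac{32}{3}$ ($M{\left(r,P \right)} = \frac{4}{3} - 12 = - \frac{32}{3}$)
$M{\left(G{\left(6 \right)},-29 \right)} \left(-34 + \frac{164 - 106}{297 + \left(q{\left(9,18 \right)} - 135\right)}\right) = - \frac{32 \left(-34 + \frac{164 - 106}{297 + \left(\frac{2}{3} - 135\right)}\right)}{3} = - \frac{32 \left(-34 + \frac{58}{297 - \frac{403}{3}}\right)}{3} = - \frac{32 \left(-34 + \frac{58}{\frac{488}{3}}\right)}{3} = - \frac{32 \left(-34 + 58 \cdot \frac{3}{488}\right)}{3} = - \frac{32 \left(-34 + \frac{87}{244}\right)}{3} = \left(- \frac{32}{3}\right) \left(- \frac{8209}{244}\right) = \frac{65672}{183}$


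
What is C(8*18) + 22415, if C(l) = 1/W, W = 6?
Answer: 134491/6 ≈ 22415.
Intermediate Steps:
C(l) = ⅙ (C(l) = 1/6 = ⅙)
C(8*18) + 22415 = ⅙ + 22415 = 134491/6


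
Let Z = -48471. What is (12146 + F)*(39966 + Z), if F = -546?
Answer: -98658000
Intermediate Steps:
(12146 + F)*(39966 + Z) = (12146 - 546)*(39966 - 48471) = 11600*(-8505) = -98658000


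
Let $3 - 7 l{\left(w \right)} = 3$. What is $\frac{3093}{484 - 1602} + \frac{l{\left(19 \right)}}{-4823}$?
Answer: $- \frac{3093}{1118} \approx -2.7665$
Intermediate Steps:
$l{\left(w \right)} = 0$ ($l{\left(w \right)} = \frac{3}{7} - \frac{3}{7} = 0$)
$\frac{3093}{484 - 1602} + \frac{l{\left(19 \right)}}{-4823} = \frac{3093}{484 - 1602} + \frac{0}{-4823} = \frac{3093}{-1118} + 0 \left(- \frac{1}{4823}\right) = 3093 \left(- \frac{1}{1118}\right) + 0 = - \frac{3093}{1118} + 0 = - \frac{3093}{1118}$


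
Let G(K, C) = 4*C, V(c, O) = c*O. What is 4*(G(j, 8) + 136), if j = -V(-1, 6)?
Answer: 672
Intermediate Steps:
V(c, O) = O*c
j = 6 (j = -6*(-1) = -1*(-6) = 6)
4*(G(j, 8) + 136) = 4*(4*8 + 136) = 4*(32 + 136) = 4*168 = 672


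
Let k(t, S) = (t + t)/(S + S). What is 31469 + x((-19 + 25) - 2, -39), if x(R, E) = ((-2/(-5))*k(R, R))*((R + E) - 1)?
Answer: 157273/5 ≈ 31455.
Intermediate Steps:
k(t, S) = t/S (k(t, S) = (2*t)/((2*S)) = (2*t)*(1/(2*S)) = t/S)
x(R, E) = -2/5 + 2*E/5 + 2*R/5 (x(R, E) = ((-2/(-5))*(R/R))*((R + E) - 1) = (-2*(-1/5)*1)*((E + R) - 1) = ((2/5)*1)*(-1 + E + R) = 2*(-1 + E + R)/5 = -2/5 + 2*E/5 + 2*R/5)
31469 + x((-19 + 25) - 2, -39) = 31469 + (-2/5 + (2/5)*(-39) + 2*((-19 + 25) - 2)/5) = 31469 + (-2/5 - 78/5 + 2*(6 - 2)/5) = 31469 + (-2/5 - 78/5 + (2/5)*4) = 31469 + (-2/5 - 78/5 + 8/5) = 31469 - 72/5 = 157273/5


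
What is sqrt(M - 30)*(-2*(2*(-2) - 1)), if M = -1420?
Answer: 50*I*sqrt(58) ≈ 380.79*I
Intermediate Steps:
sqrt(M - 30)*(-2*(2*(-2) - 1)) = sqrt(-1420 - 30)*(-2*(2*(-2) - 1)) = sqrt(-1450)*(-2*(-4 - 1)) = (5*I*sqrt(58))*(-2*(-5)) = (5*I*sqrt(58))*10 = 50*I*sqrt(58)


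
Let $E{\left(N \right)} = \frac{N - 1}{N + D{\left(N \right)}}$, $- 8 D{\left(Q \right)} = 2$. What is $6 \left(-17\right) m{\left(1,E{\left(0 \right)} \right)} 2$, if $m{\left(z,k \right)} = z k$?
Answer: $-816$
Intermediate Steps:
$D{\left(Q \right)} = - \frac{1}{4}$ ($D{\left(Q \right)} = \left(- \frac{1}{8}\right) 2 = - \frac{1}{4}$)
$E{\left(N \right)} = \frac{-1 + N}{- \frac{1}{4} + N}$ ($E{\left(N \right)} = \frac{N - 1}{N - \frac{1}{4}} = \frac{-1 + N}{- \frac{1}{4} + N}$)
$m{\left(z,k \right)} = k z$
$6 \left(-17\right) m{\left(1,E{\left(0 \right)} \right)} 2 = 6 \left(-17\right) \frac{4 \left(-1 + 0\right)}{-1 + 4 \cdot 0} \cdot 1 \cdot 2 = - 102 \cdot 4 \frac{1}{-1 + 0} \left(-1\right) 1 \cdot 2 = - 102 \cdot 4 \frac{1}{-1} \left(-1\right) 1 \cdot 2 = - 102 \cdot 4 \left(-1\right) \left(-1\right) 1 \cdot 2 = - 102 \cdot 4 \cdot 1 \cdot 2 = \left(-102\right) 4 \cdot 2 = \left(-408\right) 2 = -816$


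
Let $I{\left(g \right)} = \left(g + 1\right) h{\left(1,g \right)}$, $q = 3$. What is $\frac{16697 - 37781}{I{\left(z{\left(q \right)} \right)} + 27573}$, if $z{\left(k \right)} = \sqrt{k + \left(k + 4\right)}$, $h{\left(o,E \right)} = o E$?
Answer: $- \frac{193853324}{253607293} + \frac{7028 \sqrt{10}}{253607293} \approx -0.7643$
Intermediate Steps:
$h{\left(o,E \right)} = E o$
$z{\left(k \right)} = \sqrt{4 + 2 k}$ ($z{\left(k \right)} = \sqrt{k + \left(4 + k\right)} = \sqrt{4 + 2 k}$)
$I{\left(g \right)} = g \left(1 + g\right)$ ($I{\left(g \right)} = \left(g + 1\right) g 1 = \left(1 + g\right) g = g \left(1 + g\right)$)
$\frac{16697 - 37781}{I{\left(z{\left(q \right)} \right)} + 27573} = \frac{16697 - 37781}{\sqrt{4 + 2 \cdot 3} \left(1 + \sqrt{4 + 2 \cdot 3}\right) + 27573} = - \frac{21084}{\sqrt{4 + 6} \left(1 + \sqrt{4 + 6}\right) + 27573} = - \frac{21084}{\sqrt{10} \left(1 + \sqrt{10}\right) + 27573} = - \frac{21084}{27573 + \sqrt{10} \left(1 + \sqrt{10}\right)}$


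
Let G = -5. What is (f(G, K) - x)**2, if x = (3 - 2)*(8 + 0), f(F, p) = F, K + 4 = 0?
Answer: 169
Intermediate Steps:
K = -4 (K = -4 + 0 = -4)
x = 8 (x = 1*8 = 8)
(f(G, K) - x)**2 = (-5 - 1*8)**2 = (-5 - 8)**2 = (-13)**2 = 169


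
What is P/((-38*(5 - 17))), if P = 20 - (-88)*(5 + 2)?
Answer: 53/38 ≈ 1.3947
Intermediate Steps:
P = 636 (P = 20 - (-88)*7 = 20 - 44*(-14) = 20 + 616 = 636)
P/((-38*(5 - 17))) = 636/((-38*(5 - 17))) = 636/((-38*(-12))) = 636/456 = 636*(1/456) = 53/38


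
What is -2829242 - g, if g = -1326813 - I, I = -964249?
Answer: -2466678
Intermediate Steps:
g = -362564 (g = -1326813 - 1*(-964249) = -1326813 + 964249 = -362564)
-2829242 - g = -2829242 - 1*(-362564) = -2829242 + 362564 = -2466678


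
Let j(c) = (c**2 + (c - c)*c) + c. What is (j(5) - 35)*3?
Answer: -15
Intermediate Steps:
j(c) = c + c**2 (j(c) = (c**2 + 0*c) + c = (c**2 + 0) + c = c**2 + c = c + c**2)
(j(5) - 35)*3 = (5*(1 + 5) - 35)*3 = (5*6 - 35)*3 = (30 - 35)*3 = -5*3 = -15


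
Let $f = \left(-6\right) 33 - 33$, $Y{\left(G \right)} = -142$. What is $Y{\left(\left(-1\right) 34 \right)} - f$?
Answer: $89$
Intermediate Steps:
$f = -231$ ($f = -198 - 33 = -231$)
$Y{\left(\left(-1\right) 34 \right)} - f = -142 - -231 = -142 + 231 = 89$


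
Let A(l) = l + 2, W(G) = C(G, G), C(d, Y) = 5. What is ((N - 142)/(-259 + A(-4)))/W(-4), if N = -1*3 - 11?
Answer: 52/435 ≈ 0.11954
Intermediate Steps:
N = -14 (N = -3 - 11 = -14)
W(G) = 5
A(l) = 2 + l
((N - 142)/(-259 + A(-4)))/W(-4) = ((-14 - 142)/(-259 + (2 - 4)))/5 = -156/(-259 - 2)*(1/5) = -156/(-261)*(1/5) = -156*(-1/261)*(1/5) = (52/87)*(1/5) = 52/435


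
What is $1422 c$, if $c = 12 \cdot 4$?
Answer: $68256$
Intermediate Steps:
$c = 48$
$1422 c = 1422 \cdot 48 = 68256$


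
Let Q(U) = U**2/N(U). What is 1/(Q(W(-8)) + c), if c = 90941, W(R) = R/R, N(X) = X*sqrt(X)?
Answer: 1/90942 ≈ 1.0996e-5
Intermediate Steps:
N(X) = X**(3/2)
W(R) = 1
Q(U) = sqrt(U) (Q(U) = U**2/(U**(3/2)) = U**2/U**(3/2) = sqrt(U))
1/(Q(W(-8)) + c) = 1/(sqrt(1) + 90941) = 1/(1 + 90941) = 1/90942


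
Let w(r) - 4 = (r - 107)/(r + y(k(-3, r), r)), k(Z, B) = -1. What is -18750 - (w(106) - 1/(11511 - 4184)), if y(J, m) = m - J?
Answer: -29268441314/1560651 ≈ -18754.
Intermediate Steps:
w(r) = 4 + (-107 + r)/(1 + 2*r) (w(r) = 4 + (r - 107)/(r + (r - 1*(-1))) = 4 + (-107 + r)/(r + (r + 1)) = 4 + (-107 + r)/(r + (1 + r)) = 4 + (-107 + r)/(1 + 2*r))
-18750 - (w(106) - 1/(11511 - 4184)) = -18750 - ((-103 + 9*106)/(1 + 2*106) - 1/(11511 - 4184)) = -18750 - ((-103 + 954)/(1 + 212) - 1/7327) = -18750 - (851/213 - 1*1/7327) = -18750 - ((1/213)*851 - 1/7327) = -18750 - (851/213 - 1/7327) = -18750 - 1*6235064/1560651 = -18750 - 6235064/1560651 = -29268441314/1560651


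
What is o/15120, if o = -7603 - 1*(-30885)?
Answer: 1663/1080 ≈ 1.5398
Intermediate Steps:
o = 23282 (o = -7603 + 30885 = 23282)
o/15120 = 23282/15120 = 23282*(1/15120) = 1663/1080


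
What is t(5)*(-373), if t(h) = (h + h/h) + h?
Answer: -4103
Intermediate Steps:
t(h) = 1 + 2*h (t(h) = (h + 1) + h = (1 + h) + h = 1 + 2*h)
t(5)*(-373) = (1 + 2*5)*(-373) = (1 + 10)*(-373) = 11*(-373) = -4103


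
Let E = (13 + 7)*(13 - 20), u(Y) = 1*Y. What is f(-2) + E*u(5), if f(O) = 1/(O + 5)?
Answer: -2099/3 ≈ -699.67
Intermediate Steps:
u(Y) = Y
E = -140 (E = 20*(-7) = -140)
f(O) = 1/(5 + O)
f(-2) + E*u(5) = 1/(5 - 2) - 140*5 = 1/3 - 700 = ⅓ - 700 = -2099/3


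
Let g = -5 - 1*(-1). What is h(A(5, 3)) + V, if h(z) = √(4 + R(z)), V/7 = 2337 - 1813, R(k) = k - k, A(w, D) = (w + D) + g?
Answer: 3670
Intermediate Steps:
g = -4 (g = -5 + 1 = -4)
A(w, D) = -4 + D + w (A(w, D) = (w + D) - 4 = (D + w) - 4 = -4 + D + w)
R(k) = 0
V = 3668 (V = 7*(2337 - 1813) = 7*524 = 3668)
h(z) = 2 (h(z) = √(4 + 0) = √4 = 2)
h(A(5, 3)) + V = 2 + 3668 = 3670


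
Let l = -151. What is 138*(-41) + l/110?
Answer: -622531/110 ≈ -5659.4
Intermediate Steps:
138*(-41) + l/110 = 138*(-41) - 151/110 = -5658 - 151*1/110 = -5658 - 151/110 = -622531/110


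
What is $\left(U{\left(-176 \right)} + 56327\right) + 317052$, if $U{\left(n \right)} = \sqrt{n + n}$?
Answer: $373379 + 4 i \sqrt{22} \approx 3.7338 \cdot 10^{5} + 18.762 i$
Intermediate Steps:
$U{\left(n \right)} = \sqrt{2} \sqrt{n}$ ($U{\left(n \right)} = \sqrt{2 n} = \sqrt{2} \sqrt{n}$)
$\left(U{\left(-176 \right)} + 56327\right) + 317052 = \left(\sqrt{2} \sqrt{-176} + 56327\right) + 317052 = \left(\sqrt{2} \cdot 4 i \sqrt{11} + 56327\right) + 317052 = \left(4 i \sqrt{22} + 56327\right) + 317052 = \left(56327 + 4 i \sqrt{22}\right) + 317052 = 373379 + 4 i \sqrt{22}$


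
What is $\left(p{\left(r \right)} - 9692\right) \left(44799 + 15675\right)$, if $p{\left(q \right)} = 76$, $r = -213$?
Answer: $-581517984$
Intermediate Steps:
$\left(p{\left(r \right)} - 9692\right) \left(44799 + 15675\right) = \left(76 - 9692\right) \left(44799 + 15675\right) = \left(-9616\right) 60474 = -581517984$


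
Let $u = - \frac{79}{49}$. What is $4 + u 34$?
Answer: $- \frac{2490}{49} \approx -50.816$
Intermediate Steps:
$u = - \frac{79}{49}$ ($u = \left(-79\right) \frac{1}{49} = - \frac{79}{49} \approx -1.6122$)
$4 + u 34 = 4 - \frac{2686}{49} = - \frac{2490}{49}$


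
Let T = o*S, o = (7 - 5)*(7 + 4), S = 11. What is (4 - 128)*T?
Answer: -30008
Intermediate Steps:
o = 22 (o = 2*11 = 22)
T = 242 (T = 22*11 = 242)
(4 - 128)*T = (4 - 128)*242 = -124*242 = -30008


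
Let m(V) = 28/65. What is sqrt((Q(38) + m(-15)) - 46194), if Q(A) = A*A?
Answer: I*sqrt(189066930)/65 ≈ 211.54*I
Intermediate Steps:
m(V) = 28/65 (m(V) = 28*(1/65) = 28/65)
Q(A) = A**2
sqrt((Q(38) + m(-15)) - 46194) = sqrt((38**2 + 28/65) - 46194) = sqrt((1444 + 28/65) - 46194) = sqrt(93888/65 - 46194) = sqrt(-2908722/65) = I*sqrt(189066930)/65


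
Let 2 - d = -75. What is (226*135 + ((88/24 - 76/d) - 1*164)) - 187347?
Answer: -36266612/231 ≈ -1.5700e+5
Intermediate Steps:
d = 77 (d = 2 - 1*(-75) = 2 + 75 = 77)
(226*135 + ((88/24 - 76/d) - 1*164)) - 187347 = (226*135 + ((88/24 - 76/77) - 1*164)) - 187347 = (30510 + ((88*(1/24) - 76*1/77) - 164)) - 187347 = (30510 + ((11/3 - 76/77) - 164)) - 187347 = (30510 + (619/231 - 164)) - 187347 = (30510 - 37265/231) - 187347 = 7010545/231 - 187347 = -36266612/231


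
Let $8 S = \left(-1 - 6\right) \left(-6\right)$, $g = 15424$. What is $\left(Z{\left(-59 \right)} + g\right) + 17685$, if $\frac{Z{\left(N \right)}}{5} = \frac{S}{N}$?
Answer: $\frac{7813619}{236} \approx 33109.0$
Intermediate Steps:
$S = \frac{21}{4}$ ($S = \frac{\left(-1 - 6\right) \left(-6\right)}{8} = \frac{\left(-7\right) \left(-6\right)}{8} = \frac{1}{8} \cdot 42 = \frac{21}{4} \approx 5.25$)
$Z{\left(N \right)} = \frac{105}{4 N}$ ($Z{\left(N \right)} = 5 \frac{21}{4 N} = \frac{105}{4 N}$)
$\left(Z{\left(-59 \right)} + g\right) + 17685 = \left(\frac{105}{4 \left(-59\right)} + 15424\right) + 17685 = \left(\frac{105}{4} \left(- \frac{1}{59}\right) + 15424\right) + 17685 = \left(- \frac{105}{236} + 15424\right) + 17685 = \frac{3639959}{236} + 17685 = \frac{7813619}{236}$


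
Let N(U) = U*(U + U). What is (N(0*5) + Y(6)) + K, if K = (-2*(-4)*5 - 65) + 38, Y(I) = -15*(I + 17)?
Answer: -332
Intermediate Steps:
N(U) = 2*U**2 (N(U) = U*(2*U) = 2*U**2)
Y(I) = -255 - 15*I (Y(I) = -15*(17 + I) = -255 - 15*I)
K = 13 (K = (8*5 - 65) + 38 = (40 - 65) + 38 = -25 + 38 = 13)
(N(0*5) + Y(6)) + K = (2*(0*5)**2 + (-255 - 15*6)) + 13 = (2*0**2 + (-255 - 90)) + 13 = (2*0 - 345) + 13 = (0 - 345) + 13 = -345 + 13 = -332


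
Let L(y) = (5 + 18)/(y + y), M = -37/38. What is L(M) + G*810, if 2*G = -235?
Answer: -3521912/37 ≈ -95187.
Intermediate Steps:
G = -235/2 (G = (½)*(-235) = -235/2 ≈ -117.50)
M = -37/38 (M = -37*1/38 = -37/38 ≈ -0.97368)
L(y) = 23/(2*y) (L(y) = 23/((2*y)) = 23*(1/(2*y)) = 23/(2*y))
L(M) + G*810 = 23/(2*(-37/38)) - 235/2*810 = (23/2)*(-38/37) - 95175 = -437/37 - 95175 = -3521912/37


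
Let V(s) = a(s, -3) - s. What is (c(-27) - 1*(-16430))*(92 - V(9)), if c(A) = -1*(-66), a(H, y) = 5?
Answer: 1583616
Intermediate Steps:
c(A) = 66
V(s) = 5 - s
(c(-27) - 1*(-16430))*(92 - V(9)) = (66 - 1*(-16430))*(92 - (5 - 1*9)) = (66 + 16430)*(92 - (5 - 9)) = 16496*(92 - 1*(-4)) = 16496*(92 + 4) = 16496*96 = 1583616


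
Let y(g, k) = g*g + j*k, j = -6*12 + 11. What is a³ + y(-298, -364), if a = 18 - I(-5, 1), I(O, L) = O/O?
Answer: 115921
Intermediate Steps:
I(O, L) = 1
a = 17 (a = 18 - 1*1 = 18 - 1 = 17)
j = -61 (j = -72 + 11 = -61)
y(g, k) = g² - 61*k (y(g, k) = g*g - 61*k = g² - 61*k)
a³ + y(-298, -364) = 17³ + ((-298)² - 61*(-364)) = 4913 + (88804 + 22204) = 4913 + 111008 = 115921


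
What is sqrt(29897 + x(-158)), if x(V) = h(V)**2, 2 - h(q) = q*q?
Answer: sqrt(623131341) ≈ 24963.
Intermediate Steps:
h(q) = 2 - q**2 (h(q) = 2 - q*q = 2 - q**2)
x(V) = (2 - V**2)**2
sqrt(29897 + x(-158)) = sqrt(29897 + (-2 + (-158)**2)**2) = sqrt(29897 + (-2 + 24964)**2) = sqrt(29897 + 24962**2) = sqrt(29897 + 623101444) = sqrt(623131341)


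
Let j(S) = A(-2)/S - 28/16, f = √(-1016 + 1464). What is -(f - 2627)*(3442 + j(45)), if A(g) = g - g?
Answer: 36150147/4 - 27522*√7 ≈ 8.9647e+6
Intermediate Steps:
A(g) = 0
f = 8*√7 (f = √448 = 8*√7 ≈ 21.166)
j(S) = -7/4 (j(S) = 0/S - 28/16 = 0 - 28*1/16 = 0 - 7/4 = -7/4)
-(f - 2627)*(3442 + j(45)) = -(8*√7 - 2627)*(3442 - 7/4) = -(-2627 + 8*√7)*13761/4 = -(-36150147/4 + 27522*√7) = 36150147/4 - 27522*√7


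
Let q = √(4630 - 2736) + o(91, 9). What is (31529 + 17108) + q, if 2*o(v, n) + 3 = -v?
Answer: 48590 + √1894 ≈ 48634.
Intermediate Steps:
o(v, n) = -3/2 - v/2 (o(v, n) = -3/2 + (-v)/2 = -3/2 - v/2)
q = -47 + √1894 (q = √(4630 - 2736) + (-3/2 - ½*91) = √1894 + (-3/2 - 91/2) = √1894 - 47 = -47 + √1894 ≈ -3.4799)
(31529 + 17108) + q = (31529 + 17108) + (-47 + √1894) = 48637 + (-47 + √1894) = 48590 + √1894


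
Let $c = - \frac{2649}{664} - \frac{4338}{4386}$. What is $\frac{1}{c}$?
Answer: $- \frac{485384}{2416491} \approx -0.20086$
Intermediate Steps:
$c = - \frac{2416491}{485384}$ ($c = \left(-2649\right) \frac{1}{664} - \frac{723}{731} = - \frac{2649}{664} - \frac{723}{731} = - \frac{2416491}{485384} \approx -4.9785$)
$\frac{1}{c} = \frac{1}{- \frac{2416491}{485384}} = - \frac{485384}{2416491}$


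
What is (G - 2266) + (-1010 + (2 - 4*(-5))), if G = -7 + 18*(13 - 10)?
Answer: -3207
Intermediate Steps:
G = 47 (G = -7 + 18*3 = -7 + 54 = 47)
(G - 2266) + (-1010 + (2 - 4*(-5))) = (47 - 2266) + (-1010 + (2 - 4*(-5))) = -2219 + (-1010 + (2 + 20)) = -2219 + (-1010 + 22) = -2219 - 988 = -3207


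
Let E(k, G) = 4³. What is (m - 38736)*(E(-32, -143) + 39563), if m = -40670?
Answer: -3146621562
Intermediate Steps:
E(k, G) = 64
(m - 38736)*(E(-32, -143) + 39563) = (-40670 - 38736)*(64 + 39563) = -79406*39627 = -3146621562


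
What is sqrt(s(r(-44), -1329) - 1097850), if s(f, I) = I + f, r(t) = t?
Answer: I*sqrt(1099223) ≈ 1048.4*I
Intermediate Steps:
sqrt(s(r(-44), -1329) - 1097850) = sqrt((-1329 - 44) - 1097850) = sqrt(-1373 - 1097850) = sqrt(-1099223) = I*sqrt(1099223)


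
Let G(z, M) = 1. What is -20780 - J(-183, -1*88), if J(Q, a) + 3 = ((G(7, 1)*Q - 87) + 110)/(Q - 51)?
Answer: -2430989/117 ≈ -20778.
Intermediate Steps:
J(Q, a) = -3 + (23 + Q)/(-51 + Q) (J(Q, a) = -3 + ((1*Q - 87) + 110)/(Q - 51) = -3 + ((Q - 87) + 110)/(-51 + Q) = -3 + ((-87 + Q) + 110)/(-51 + Q) = -3 + (23 + Q)/(-51 + Q))
-20780 - J(-183, -1*88) = -20780 - 2*(88 - 1*(-183))/(-51 - 183) = -20780 - 2*(88 + 183)/(-234) = -20780 - 2*(-1)*271/234 = -20780 - 1*(-271/117) = -20780 + 271/117 = -2430989/117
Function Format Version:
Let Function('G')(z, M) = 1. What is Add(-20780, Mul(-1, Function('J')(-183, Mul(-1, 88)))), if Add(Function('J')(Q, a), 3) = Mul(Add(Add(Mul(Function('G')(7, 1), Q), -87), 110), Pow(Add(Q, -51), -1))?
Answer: Rational(-2430989, 117) ≈ -20778.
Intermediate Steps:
Function('J')(Q, a) = Add(-3, Mul(Pow(Add(-51, Q), -1), Add(23, Q))) (Function('J')(Q, a) = Add(-3, Mul(Add(Add(Mul(1, Q), -87), 110), Pow(Add(Q, -51), -1))) = Add(-3, Mul(Add(Add(Q, -87), 110), Pow(Add(-51, Q), -1))) = Add(-3, Mul(Add(Add(-87, Q), 110), Pow(Add(-51, Q), -1))) = Add(-3, Mul(Add(23, Q), Pow(Add(-51, Q), -1))) = Add(-3, Mul(Pow(Add(-51, Q), -1), Add(23, Q))))
Add(-20780, Mul(-1, Function('J')(-183, Mul(-1, 88)))) = Add(-20780, Mul(-1, Mul(2, Pow(Add(-51, -183), -1), Add(88, Mul(-1, -183))))) = Add(-20780, Mul(-1, Mul(2, Pow(-234, -1), Add(88, 183)))) = Add(-20780, Mul(-1, Mul(2, Rational(-1, 234), 271))) = Add(-20780, Mul(-1, Rational(-271, 117))) = Add(-20780, Rational(271, 117)) = Rational(-2430989, 117)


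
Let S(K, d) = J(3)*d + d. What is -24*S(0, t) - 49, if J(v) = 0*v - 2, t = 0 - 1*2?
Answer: -97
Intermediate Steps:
t = -2 (t = 0 - 2 = -2)
J(v) = -2 (J(v) = 0 - 2 = -2)
S(K, d) = -d (S(K, d) = -2*d + d = -d)
-24*S(0, t) - 49 = -(-24)*(-2) - 49 = -24*2 - 49 = -48 - 49 = -97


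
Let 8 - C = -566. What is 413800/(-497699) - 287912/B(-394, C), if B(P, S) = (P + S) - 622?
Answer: 4209135732/6470087 ≈ 650.55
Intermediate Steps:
C = 574 (C = 8 - 1*(-566) = 8 + 566 = 574)
B(P, S) = -622 + P + S
413800/(-497699) - 287912/B(-394, C) = 413800/(-497699) - 287912/(-622 - 394 + 574) = 413800*(-1/497699) - 287912/(-442) = -413800/497699 - 287912*(-1/442) = -413800/497699 + 8468/13 = 4209135732/6470087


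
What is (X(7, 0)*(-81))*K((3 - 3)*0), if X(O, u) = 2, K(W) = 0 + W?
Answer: 0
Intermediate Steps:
K(W) = W
(X(7, 0)*(-81))*K((3 - 3)*0) = (2*(-81))*((3 - 3)*0) = -0*0 = -162*0 = 0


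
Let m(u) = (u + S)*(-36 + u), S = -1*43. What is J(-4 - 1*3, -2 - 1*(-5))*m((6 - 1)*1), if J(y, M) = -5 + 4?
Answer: -1178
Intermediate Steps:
S = -43
J(y, M) = -1
m(u) = (-43 + u)*(-36 + u) (m(u) = (u - 43)*(-36 + u) = (-43 + u)*(-36 + u))
J(-4 - 1*3, -2 - 1*(-5))*m((6 - 1)*1) = -(1548 + ((6 - 1)*1)² - 79*(6 - 1)) = -(1548 + (5*1)² - 395) = -(1548 + 5² - 79*5) = -(1548 + 25 - 395) = -1*1178 = -1178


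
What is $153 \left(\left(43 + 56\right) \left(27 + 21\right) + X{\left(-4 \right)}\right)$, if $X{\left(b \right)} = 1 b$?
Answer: $726444$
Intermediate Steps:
$X{\left(b \right)} = b$
$153 \left(\left(43 + 56\right) \left(27 + 21\right) + X{\left(-4 \right)}\right) = 153 \left(\left(43 + 56\right) \left(27 + 21\right) - 4\right) = 153 \left(99 \cdot 48 - 4\right) = 153 \left(4752 - 4\right) = 153 \cdot 4748 = 726444$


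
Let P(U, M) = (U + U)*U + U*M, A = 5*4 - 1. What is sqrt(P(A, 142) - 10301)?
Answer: I*sqrt(6881) ≈ 82.952*I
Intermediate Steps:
A = 19 (A = 20 - 1 = 19)
P(U, M) = 2*U**2 + M*U (P(U, M) = (2*U)*U + M*U = 2*U**2 + M*U)
sqrt(P(A, 142) - 10301) = sqrt(19*(142 + 2*19) - 10301) = sqrt(19*(142 + 38) - 10301) = sqrt(19*180 - 10301) = sqrt(3420 - 10301) = sqrt(-6881) = I*sqrt(6881)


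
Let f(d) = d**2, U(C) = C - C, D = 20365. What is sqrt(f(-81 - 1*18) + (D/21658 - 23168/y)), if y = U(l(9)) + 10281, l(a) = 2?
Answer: sqrt(9915703540678932438)/31809414 ≈ 98.993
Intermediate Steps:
U(C) = 0
y = 10281 (y = 0 + 10281 = 10281)
sqrt(f(-81 - 1*18) + (D/21658 - 23168/y)) = sqrt((-81 - 1*18)**2 + (20365/21658 - 23168/10281)) = sqrt((-81 - 18)**2 + (20365*(1/21658) - 23168*1/10281)) = sqrt((-99)**2 + (20365/21658 - 23168/10281)) = sqrt(9801 - 292399979/222665898) = sqrt(2182056066319/222665898) = sqrt(9915703540678932438)/31809414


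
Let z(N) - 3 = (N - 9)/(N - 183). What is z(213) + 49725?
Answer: 248674/5 ≈ 49735.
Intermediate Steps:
z(N) = 3 + (-9 + N)/(-183 + N) (z(N) = 3 + (N - 9)/(N - 183) = 3 + (-9 + N)/(-183 + N))
z(213) + 49725 = 2*(-279 + 2*213)/(-183 + 213) + 49725 = 2*(-279 + 426)/30 + 49725 = 2*(1/30)*147 + 49725 = 49/5 + 49725 = 248674/5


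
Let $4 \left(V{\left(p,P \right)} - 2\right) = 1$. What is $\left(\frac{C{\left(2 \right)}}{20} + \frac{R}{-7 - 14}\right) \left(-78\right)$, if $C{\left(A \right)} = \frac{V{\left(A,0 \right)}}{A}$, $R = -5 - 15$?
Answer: $- \frac{44057}{560} \approx -78.673$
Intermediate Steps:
$R = -20$
$V{\left(p,P \right)} = \frac{9}{4}$ ($V{\left(p,P \right)} = 2 + \frac{1}{4} \cdot 1 = 2 + \frac{1}{4} = \frac{9}{4}$)
$C{\left(A \right)} = \frac{9}{4 A}$
$\left(\frac{C{\left(2 \right)}}{20} + \frac{R}{-7 - 14}\right) \left(-78\right) = \left(\frac{\frac{9}{4} \cdot \frac{1}{2}}{20} - \frac{20}{-7 - 14}\right) \left(-78\right) = \left(\frac{9}{4} \cdot \frac{1}{2} \cdot \frac{1}{20} - \frac{20}{-21}\right) \left(-78\right) = \left(\frac{9}{8} \cdot \frac{1}{20} - - \frac{20}{21}\right) \left(-78\right) = \left(\frac{9}{160} + \frac{20}{21}\right) \left(-78\right) = \frac{3389}{3360} \left(-78\right) = - \frac{44057}{560}$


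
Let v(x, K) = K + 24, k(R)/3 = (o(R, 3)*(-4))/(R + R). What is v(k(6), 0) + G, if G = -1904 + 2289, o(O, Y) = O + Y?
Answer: 409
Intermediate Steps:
k(R) = 3*(-12 - 4*R)/(2*R) (k(R) = 3*(((R + 3)*(-4))/(R + R)) = 3*(((3 + R)*(-4))/((2*R))) = 3*((-12 - 4*R)*(1/(2*R))) = 3*((-12 - 4*R)/(2*R)) = 3*(-12 - 4*R)/(2*R))
v(x, K) = 24 + K
G = 385
v(k(6), 0) + G = (24 + 0) + 385 = 24 + 385 = 409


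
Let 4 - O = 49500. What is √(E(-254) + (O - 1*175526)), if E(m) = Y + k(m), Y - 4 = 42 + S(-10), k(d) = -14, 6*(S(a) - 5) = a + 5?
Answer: I*√8099490/6 ≈ 474.33*I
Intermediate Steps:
O = -49496 (O = 4 - 1*49500 = 4 - 49500 = -49496)
S(a) = 35/6 + a/6 (S(a) = 5 + (a + 5)/6 = 5 + (5 + a)/6 = 5 + (⅚ + a/6) = 35/6 + a/6)
Y = 301/6 (Y = 4 + (42 + (35/6 + (⅙)*(-10))) = 4 + (42 + (35/6 - 5/3)) = 4 + (42 + 25/6) = 4 + 277/6 = 301/6 ≈ 50.167)
E(m) = 217/6 (E(m) = 301/6 - 14 = 217/6)
√(E(-254) + (O - 1*175526)) = √(217/6 + (-49496 - 1*175526)) = √(217/6 + (-49496 - 175526)) = √(217/6 - 225022) = √(-1349915/6) = I*√8099490/6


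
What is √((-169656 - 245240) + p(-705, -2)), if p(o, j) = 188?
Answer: 2*I*√103677 ≈ 643.98*I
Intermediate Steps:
√((-169656 - 245240) + p(-705, -2)) = √((-169656 - 245240) + 188) = √(-414896 + 188) = √(-414708) = 2*I*√103677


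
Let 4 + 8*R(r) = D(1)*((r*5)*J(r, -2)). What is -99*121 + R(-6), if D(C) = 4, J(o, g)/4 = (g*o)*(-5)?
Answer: -16759/2 ≈ -8379.5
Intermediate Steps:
J(o, g) = -20*g*o (J(o, g) = 4*((g*o)*(-5)) = 4*(-5*g*o) = -20*g*o)
R(r) = -1/2 + 100*r**2 (R(r) = -1/2 + (4*((r*5)*(-20*(-2)*r)))/8 = -1/2 + (4*((5*r)*(40*r)))/8 = -1/2 + (4*(200*r**2))/8 = -1/2 + (800*r**2)/8 = -1/2 + 100*r**2)
-99*121 + R(-6) = -99*121 + (-1/2 + 100*(-6)**2) = -11979 + (-1/2 + 100*36) = -11979 + (-1/2 + 3600) = -11979 + 7199/2 = -16759/2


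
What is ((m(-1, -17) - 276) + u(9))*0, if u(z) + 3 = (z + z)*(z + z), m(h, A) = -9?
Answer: 0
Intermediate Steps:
u(z) = -3 + 4*z**2 (u(z) = -3 + (z + z)*(z + z) = -3 + (2*z)*(2*z) = -3 + 4*z**2)
((m(-1, -17) - 276) + u(9))*0 = ((-9 - 276) + (-3 + 4*9**2))*0 = (-285 + (-3 + 4*81))*0 = (-285 + (-3 + 324))*0 = (-285 + 321)*0 = 36*0 = 0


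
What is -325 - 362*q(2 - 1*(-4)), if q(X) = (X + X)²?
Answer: -52453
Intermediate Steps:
q(X) = 4*X² (q(X) = (2*X)² = 4*X²)
-325 - 362*q(2 - 1*(-4)) = -325 - 1448*(2 - 1*(-4))² = -325 - 1448*(2 + 4)² = -325 - 1448*6² = -325 - 1448*36 = -325 - 362*144 = -325 - 52128 = -52453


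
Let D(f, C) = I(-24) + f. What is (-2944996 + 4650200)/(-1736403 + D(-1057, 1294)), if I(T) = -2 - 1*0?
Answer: -852602/868731 ≈ -0.98143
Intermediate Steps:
I(T) = -2 (I(T) = -2 + 0 = -2)
D(f, C) = -2 + f
(-2944996 + 4650200)/(-1736403 + D(-1057, 1294)) = (-2944996 + 4650200)/(-1736403 + (-2 - 1057)) = 1705204/(-1736403 - 1059) = 1705204/(-1737462) = 1705204*(-1/1737462) = -852602/868731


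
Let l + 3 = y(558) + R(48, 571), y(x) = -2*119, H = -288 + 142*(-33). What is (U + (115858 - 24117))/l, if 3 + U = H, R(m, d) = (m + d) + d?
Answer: 86764/949 ≈ 91.427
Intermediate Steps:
R(m, d) = m + 2*d (R(m, d) = (d + m) + d = m + 2*d)
H = -4974 (H = -288 - 4686 = -4974)
y(x) = -238
U = -4977 (U = -3 - 4974 = -4977)
l = 949 (l = -3 + (-238 + (48 + 2*571)) = -3 + (-238 + (48 + 1142)) = -3 + (-238 + 1190) = -3 + 952 = 949)
(U + (115858 - 24117))/l = (-4977 + (115858 - 24117))/949 = (-4977 + 91741)*(1/949) = 86764*(1/949) = 86764/949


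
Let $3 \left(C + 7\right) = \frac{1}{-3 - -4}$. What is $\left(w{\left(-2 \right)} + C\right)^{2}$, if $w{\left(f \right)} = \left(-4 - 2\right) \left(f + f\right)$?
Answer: $\frac{2704}{9} \approx 300.44$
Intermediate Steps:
$w{\left(f \right)} = - 12 f$ ($w{\left(f \right)} = - 6 \cdot 2 f = - 12 f$)
$C = - \frac{20}{3}$ ($C = -7 + \frac{1}{3 \left(-3 - -4\right)} = -7 + \frac{1}{3 \left(-3 + 4\right)} = -7 + \frac{1}{3 \cdot 1} = -7 + \frac{1}{3} \cdot 1 = -7 + \frac{1}{3} = - \frac{20}{3} \approx -6.6667$)
$\left(w{\left(-2 \right)} + C\right)^{2} = \left(\left(-12\right) \left(-2\right) - \frac{20}{3}\right)^{2} = \left(24 - \frac{20}{3}\right)^{2} = \left(\frac{52}{3}\right)^{2} = \frac{2704}{9}$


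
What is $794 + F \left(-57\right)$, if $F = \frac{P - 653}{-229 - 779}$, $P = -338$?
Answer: $\frac{247955}{336} \approx 737.96$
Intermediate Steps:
$F = \frac{991}{1008}$ ($F = \frac{-338 - 653}{-229 - 779} = - \frac{991}{-1008} = \left(-991\right) \left(- \frac{1}{1008}\right) = \frac{991}{1008} \approx 0.98314$)
$794 + F \left(-57\right) = 794 + \frac{991}{1008} \left(-57\right) = 794 - \frac{18829}{336} = \frac{247955}{336}$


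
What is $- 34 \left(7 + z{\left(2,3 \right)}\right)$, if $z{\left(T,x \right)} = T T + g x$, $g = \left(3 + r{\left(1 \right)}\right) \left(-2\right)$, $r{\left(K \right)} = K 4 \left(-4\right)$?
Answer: $-3026$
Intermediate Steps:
$r{\left(K \right)} = - 16 K$ ($r{\left(K \right)} = 4 K \left(-4\right) = - 16 K$)
$g = 26$ ($g = \left(3 - 16\right) \left(-2\right) = \left(-13\right) \left(-2\right) = 26$)
$z{\left(T,x \right)} = T^{2} + 26 x$ ($z{\left(T,x \right)} = T T + 26 x = T^{2} + 26 x$)
$- 34 \left(7 + z{\left(2,3 \right)}\right) = - 34 \left(7 + \left(2^{2} + 26 \cdot 3\right)\right) = - 34 \left(7 + \left(4 + 78\right)\right) = - 34 \left(7 + 82\right) = \left(-34\right) 89 = -3026$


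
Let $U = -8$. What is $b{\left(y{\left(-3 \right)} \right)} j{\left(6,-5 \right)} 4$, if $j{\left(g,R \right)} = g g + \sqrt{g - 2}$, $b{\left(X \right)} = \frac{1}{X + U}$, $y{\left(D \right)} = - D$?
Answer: $- \frac{152}{5} \approx -30.4$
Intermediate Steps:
$b{\left(X \right)} = \frac{1}{-8 + X}$ ($b{\left(X \right)} = \frac{1}{X - 8} = \frac{1}{-8 + X}$)
$j{\left(g,R \right)} = g^{2} + \sqrt{-2 + g}$
$b{\left(y{\left(-3 \right)} \right)} j{\left(6,-5 \right)} 4 = \frac{\left(6^{2} + \sqrt{-2 + 6}\right) 4}{-8 - -3} = \frac{\left(36 + \sqrt{4}\right) 4}{-8 + 3} = \frac{\left(36 + 2\right) 4}{-5} = - \frac{38 \cdot 4}{5} = \left(- \frac{1}{5}\right) 152 = - \frac{152}{5}$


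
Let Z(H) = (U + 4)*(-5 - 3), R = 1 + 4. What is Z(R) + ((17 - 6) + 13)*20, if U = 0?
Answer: 448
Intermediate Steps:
R = 5
Z(H) = -32 (Z(H) = (0 + 4)*(-5 - 3) = 4*(-8) = -32)
Z(R) + ((17 - 6) + 13)*20 = -32 + ((17 - 6) + 13)*20 = -32 + (11 + 13)*20 = -32 + 24*20 = -32 + 480 = 448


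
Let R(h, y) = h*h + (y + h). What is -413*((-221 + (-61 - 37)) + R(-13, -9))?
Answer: 71036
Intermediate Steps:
R(h, y) = h + y + h² (R(h, y) = h² + (h + y) = h + y + h²)
-413*((-221 + (-61 - 37)) + R(-13, -9)) = -413*((-221 + (-61 - 37)) + (-13 - 9 + (-13)²)) = -413*((-221 - 98) + (-13 - 9 + 169)) = -413*(-319 + 147) = -413*(-172) = 71036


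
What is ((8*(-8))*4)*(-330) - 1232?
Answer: 83248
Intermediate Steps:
((8*(-8))*4)*(-330) - 1232 = -64*4*(-330) - 1232 = -256*(-330) - 1232 = 84480 - 1232 = 83248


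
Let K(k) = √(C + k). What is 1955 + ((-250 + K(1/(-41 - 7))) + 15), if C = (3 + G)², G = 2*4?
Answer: 1720 + √17421/12 ≈ 1731.0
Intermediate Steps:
G = 8
C = 121 (C = (3 + 8)² = 11² = 121)
K(k) = √(121 + k)
1955 + ((-250 + K(1/(-41 - 7))) + 15) = 1955 + ((-250 + √(121 + 1/(-41 - 7))) + 15) = 1955 + ((-250 + √(121 + 1/(-48))) + 15) = 1955 + ((-250 + √(121 - 1/48)) + 15) = 1955 + ((-250 + √(5807/48)) + 15) = 1955 + ((-250 + √17421/12) + 15) = 1955 + (-235 + √17421/12) = 1720 + √17421/12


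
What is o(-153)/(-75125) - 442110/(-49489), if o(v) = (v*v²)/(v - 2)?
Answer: 4970845967097/576268474375 ≈ 8.6259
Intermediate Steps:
o(v) = v³/(-2 + v)
o(-153)/(-75125) - 442110/(-49489) = ((-153)³/(-2 - 153))/(-75125) - 442110/(-49489) = -3581577/(-155)*(-1/75125) - 442110*(-1/49489) = -3581577*(-1/155)*(-1/75125) + 442110/49489 = (3581577/155)*(-1/75125) + 442110/49489 = -3581577/11644375 + 442110/49489 = 4970845967097/576268474375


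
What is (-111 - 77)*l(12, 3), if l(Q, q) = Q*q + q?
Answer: -7332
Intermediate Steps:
l(Q, q) = q + Q*q
(-111 - 77)*l(12, 3) = (-111 - 77)*(3*(1 + 12)) = -564*13 = -188*39 = -7332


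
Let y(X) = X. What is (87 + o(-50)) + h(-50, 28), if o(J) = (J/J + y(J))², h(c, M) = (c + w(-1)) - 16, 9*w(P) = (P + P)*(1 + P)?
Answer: 2422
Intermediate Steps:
w(P) = 2*P*(1 + P)/9 (w(P) = ((P + P)*(1 + P))/9 = ((2*P)*(1 + P))/9 = (2*P*(1 + P))/9 = 2*P*(1 + P)/9)
h(c, M) = -16 + c (h(c, M) = (c + (2/9)*(-1)*(1 - 1)) - 16 = (c + (2/9)*(-1)*0) - 16 = (c + 0) - 16 = c - 16 = -16 + c)
o(J) = (1 + J)² (o(J) = (J/J + J)² = (1 + J)²)
(87 + o(-50)) + h(-50, 28) = (87 + (1 - 50)²) + (-16 - 50) = (87 + (-49)²) - 66 = (87 + 2401) - 66 = 2488 - 66 = 2422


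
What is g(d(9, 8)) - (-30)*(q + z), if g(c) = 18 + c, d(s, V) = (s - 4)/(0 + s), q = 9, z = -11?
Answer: -373/9 ≈ -41.444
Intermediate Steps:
d(s, V) = (-4 + s)/s
g(d(9, 8)) - (-30)*(q + z) = (18 + (-4 + 9)/9) - (-30)*(9 - 11) = (18 + (1/9)*5) - (-30)*(-2) = (18 + 5/9) - 1*60 = 167/9 - 60 = -373/9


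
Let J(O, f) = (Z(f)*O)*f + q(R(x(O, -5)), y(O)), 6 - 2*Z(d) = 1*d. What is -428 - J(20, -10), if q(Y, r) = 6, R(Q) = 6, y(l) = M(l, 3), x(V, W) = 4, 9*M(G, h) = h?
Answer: 1166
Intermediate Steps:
M(G, h) = h/9
y(l) = ⅓ (y(l) = (⅑)*3 = ⅓)
Z(d) = 3 - d/2
J(O, f) = 6 + O*f*(3 - f/2) (J(O, f) = ((3 - f/2)*O)*f + 6 = (O*(3 - f/2))*f + 6 = O*f*(3 - f/2) + 6 = 6 + O*f*(3 - f/2))
-428 - J(20, -10) = -428 - (6 - ½*20*(-10)*(-6 - 10)) = -428 - (6 - ½*20*(-10)*(-16)) = -428 - (6 - 1600) = -428 - 1*(-1594) = -428 + 1594 = 1166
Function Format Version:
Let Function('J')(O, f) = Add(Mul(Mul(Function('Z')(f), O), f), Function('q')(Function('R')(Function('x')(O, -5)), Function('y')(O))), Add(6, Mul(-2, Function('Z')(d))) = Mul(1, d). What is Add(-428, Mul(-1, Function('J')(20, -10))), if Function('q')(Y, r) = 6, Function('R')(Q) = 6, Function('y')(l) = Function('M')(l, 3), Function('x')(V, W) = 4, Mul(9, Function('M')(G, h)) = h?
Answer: 1166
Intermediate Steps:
Function('M')(G, h) = Mul(Rational(1, 9), h)
Function('y')(l) = Rational(1, 3) (Function('y')(l) = Mul(Rational(1, 9), 3) = Rational(1, 3))
Function('Z')(d) = Add(3, Mul(Rational(-1, 2), d)) (Function('Z')(d) = Add(3, Mul(Rational(-1, 2), Mul(1, d))) = Add(3, Mul(Rational(-1, 2), d)))
Function('J')(O, f) = Add(6, Mul(O, f, Add(3, Mul(Rational(-1, 2), f)))) (Function('J')(O, f) = Add(Mul(Mul(Add(3, Mul(Rational(-1, 2), f)), O), f), 6) = Add(Mul(Mul(O, Add(3, Mul(Rational(-1, 2), f))), f), 6) = Add(Mul(O, f, Add(3, Mul(Rational(-1, 2), f))), 6) = Add(6, Mul(O, f, Add(3, Mul(Rational(-1, 2), f)))))
Add(-428, Mul(-1, Function('J')(20, -10))) = Add(-428, Mul(-1, Add(6, Mul(Rational(-1, 2), 20, -10, Add(-6, -10))))) = Add(-428, Mul(-1, Add(6, Mul(Rational(-1, 2), 20, -10, -16)))) = Add(-428, Mul(-1, Add(6, -1600))) = Add(-428, Mul(-1, -1594)) = Add(-428, 1594) = 1166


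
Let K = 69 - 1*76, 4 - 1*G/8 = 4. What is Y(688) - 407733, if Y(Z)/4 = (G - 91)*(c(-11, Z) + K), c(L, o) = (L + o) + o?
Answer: -902045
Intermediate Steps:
G = 0 (G = 32 - 8*4 = 32 - 32 = 0)
K = -7 (K = 69 - 76 = -7)
c(L, o) = L + 2*o
Y(Z) = 6552 - 728*Z (Y(Z) = 4*((0 - 91)*((-11 + 2*Z) - 7)) = 4*(-91*(-18 + 2*Z)) = 4*(1638 - 182*Z) = 6552 - 728*Z)
Y(688) - 407733 = (6552 - 728*688) - 407733 = (6552 - 500864) - 407733 = -494312 - 407733 = -902045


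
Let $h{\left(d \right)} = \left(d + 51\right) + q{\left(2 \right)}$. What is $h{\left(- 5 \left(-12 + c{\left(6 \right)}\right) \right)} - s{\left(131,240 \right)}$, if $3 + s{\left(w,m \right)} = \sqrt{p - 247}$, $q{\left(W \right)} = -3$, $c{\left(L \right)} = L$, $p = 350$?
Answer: $81 - \sqrt{103} \approx 70.851$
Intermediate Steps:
$h{\left(d \right)} = 48 + d$ ($h{\left(d \right)} = \left(d + 51\right) - 3 = \left(51 + d\right) - 3 = 48 + d$)
$s{\left(w,m \right)} = -3 + \sqrt{103}$ ($s{\left(w,m \right)} = -3 + \sqrt{350 - 247} = -3 + \sqrt{103}$)
$h{\left(- 5 \left(-12 + c{\left(6 \right)}\right) \right)} - s{\left(131,240 \right)} = \left(48 - 5 \left(-12 + 6\right)\right) - \left(-3 + \sqrt{103}\right) = \left(48 - -30\right) + \left(3 - \sqrt{103}\right) = \left(48 + 30\right) + \left(3 - \sqrt{103}\right) = 78 + \left(3 - \sqrt{103}\right) = 81 - \sqrt{103}$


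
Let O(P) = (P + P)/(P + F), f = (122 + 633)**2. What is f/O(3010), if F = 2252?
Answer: 299947155/602 ≈ 4.9825e+5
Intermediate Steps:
f = 570025 (f = 755**2 = 570025)
O(P) = 2*P/(2252 + P) (O(P) = (P + P)/(P + 2252) = (2*P)/(2252 + P) = 2*P/(2252 + P))
f/O(3010) = 570025/((2*3010/(2252 + 3010))) = 570025/((2*3010/5262)) = 570025/((2*3010*(1/5262))) = 570025/(3010/2631) = 570025*(2631/3010) = 299947155/602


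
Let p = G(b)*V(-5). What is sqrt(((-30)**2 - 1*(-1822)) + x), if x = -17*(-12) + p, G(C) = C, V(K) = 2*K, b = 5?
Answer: 2*sqrt(719) ≈ 53.628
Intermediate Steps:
p = -50 (p = 5*(2*(-5)) = 5*(-10) = -50)
x = 154 (x = -17*(-12) - 50 = 204 - 50 = 154)
sqrt(((-30)**2 - 1*(-1822)) + x) = sqrt(((-30)**2 - 1*(-1822)) + 154) = sqrt((900 + 1822) + 154) = sqrt(2722 + 154) = sqrt(2876) = 2*sqrt(719)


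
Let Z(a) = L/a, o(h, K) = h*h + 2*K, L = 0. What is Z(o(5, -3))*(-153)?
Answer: 0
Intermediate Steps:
o(h, K) = h² + 2*K
Z(a) = 0 (Z(a) = 0/a = 0)
Z(o(5, -3))*(-153) = 0*(-153) = 0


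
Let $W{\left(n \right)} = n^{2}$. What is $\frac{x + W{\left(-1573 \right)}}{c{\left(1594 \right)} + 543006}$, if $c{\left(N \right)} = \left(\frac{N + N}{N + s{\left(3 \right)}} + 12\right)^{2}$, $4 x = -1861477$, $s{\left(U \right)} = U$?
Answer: $\frac{20494676108151}{5541548005432} \approx 3.6984$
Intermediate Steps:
$x = - \frac{1861477}{4}$ ($x = \frac{1}{4} \left(-1861477\right) = - \frac{1861477}{4} \approx -4.6537 \cdot 10^{5}$)
$c{\left(N \right)} = \left(12 + \frac{2 N}{3 + N}\right)^{2}$ ($c{\left(N \right)} = \left(\frac{N + N}{N + 3} + 12\right)^{2} = \left(\frac{2 N}{3 + N} + 12\right)^{2} = \left(12 + \frac{2 N}{3 + N}\right)^{2}$)
$\frac{x + W{\left(-1573 \right)}}{c{\left(1594 \right)} + 543006} = \frac{- \frac{1861477}{4} + \left(-1573\right)^{2}}{\frac{4 \left(18 + 7 \cdot 1594\right)^{2}}{\left(3 + 1594\right)^{2}} + 543006} = \frac{- \frac{1861477}{4} + 2474329}{\frac{4 \left(18 + 11158\right)^{2}}{2550409} + 543006} = \frac{8035839}{4 \left(4 \cdot \frac{1}{2550409} \cdot 11176^{2} + 543006\right)} = \frac{8035839}{4 \left(4 \cdot \frac{1}{2550409} \cdot 124902976 + 543006\right)} = \frac{8035839}{4 \left(\frac{499611904}{2550409} + 543006\right)} = \frac{8035839}{4 \cdot \frac{1385387001358}{2550409}} = \frac{8035839}{4} \cdot \frac{2550409}{1385387001358} = \frac{20494676108151}{5541548005432}$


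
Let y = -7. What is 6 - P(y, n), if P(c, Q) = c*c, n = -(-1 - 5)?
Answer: -43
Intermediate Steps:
n = 6 (n = -1*(-6) = 6)
P(c, Q) = c²
6 - P(y, n) = 6 - 1*(-7)² = 6 - 1*49 = 6 - 49 = -43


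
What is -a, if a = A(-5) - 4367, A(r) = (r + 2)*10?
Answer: 4397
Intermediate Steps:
A(r) = 20 + 10*r (A(r) = (2 + r)*10 = 20 + 10*r)
a = -4397 (a = (20 + 10*(-5)) - 4367 = (20 - 50) - 4367 = -30 - 4367 = -4397)
-a = -1*(-4397) = 4397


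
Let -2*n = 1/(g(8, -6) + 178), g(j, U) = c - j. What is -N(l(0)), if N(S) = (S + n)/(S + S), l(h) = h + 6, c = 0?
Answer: -2039/4080 ≈ -0.49975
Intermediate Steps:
g(j, U) = -j (g(j, U) = 0 - j = -j)
l(h) = 6 + h
n = -1/340 (n = -1/(2*(-1*8 + 178)) = -1/(2*(-8 + 178)) = -1/2/170 = -1/2*1/170 = -1/340 ≈ -0.0029412)
N(S) = (-1/340 + S)/(2*S) (N(S) = (S - 1/340)/(S + S) = (-1/340 + S)/((2*S)) = (-1/340 + S)*(1/(2*S)) = (-1/340 + S)/(2*S))
-N(l(0)) = -(-1 + 340*(6 + 0))/(680*(6 + 0)) = -(-1 + 340*6)/(680*6) = -(-1 + 2040)/(680*6) = -2039/(680*6) = -1*2039/4080 = -2039/4080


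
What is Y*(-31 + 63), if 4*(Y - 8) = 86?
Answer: 944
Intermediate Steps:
Y = 59/2 (Y = 8 + (¼)*86 = 8 + 43/2 = 59/2 ≈ 29.500)
Y*(-31 + 63) = 59*(-31 + 63)/2 = (59/2)*32 = 944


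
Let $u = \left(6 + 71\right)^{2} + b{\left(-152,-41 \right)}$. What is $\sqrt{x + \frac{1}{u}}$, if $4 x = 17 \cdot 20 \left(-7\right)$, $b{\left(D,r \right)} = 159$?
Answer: $\frac{i \sqrt{5513230398}}{3044} \approx 24.393 i$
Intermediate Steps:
$u = 6088$ ($u = \left(6 + 71\right)^{2} + 159 = 77^{2} + 159 = 5929 + 159 = 6088$)
$x = -595$ ($x = \frac{17 \cdot 20 \left(-7\right)}{4} = \frac{340 \left(-7\right)}{4} = \frac{1}{4} \left(-2380\right) = -595$)
$\sqrt{x + \frac{1}{u}} = \sqrt{-595 + \frac{1}{6088}} = \sqrt{- \frac{3622359}{6088}} = \frac{i \sqrt{5513230398}}{3044}$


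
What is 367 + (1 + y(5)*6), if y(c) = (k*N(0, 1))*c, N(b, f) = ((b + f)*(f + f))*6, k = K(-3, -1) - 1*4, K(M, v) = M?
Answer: -2152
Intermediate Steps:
k = -7 (k = -3 - 1*4 = -3 - 4 = -7)
N(b, f) = 12*f*(b + f) (N(b, f) = ((b + f)*(2*f))*6 = (2*f*(b + f))*6 = 12*f*(b + f))
y(c) = -84*c (y(c) = (-84*(0 + 1))*c = (-84)*c = (-7*12)*c = -84*c)
367 + (1 + y(5)*6) = 367 + (1 - 84*5*6) = 367 + (1 - 420*6) = 367 + (1 - 2520) = 367 - 2519 = -2152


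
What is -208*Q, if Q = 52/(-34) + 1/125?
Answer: 672464/2125 ≈ 316.45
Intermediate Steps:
Q = -3233/2125 (Q = 52*(-1/34) + 1*(1/125) = -26/17 + 1/125 = -3233/2125 ≈ -1.5214)
-208*Q = -208*(-3233/2125) = 672464/2125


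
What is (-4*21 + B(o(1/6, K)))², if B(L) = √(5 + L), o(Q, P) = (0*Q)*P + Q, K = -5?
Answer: (504 - √186)²/36 ≈ 6679.3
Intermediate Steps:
o(Q, P) = Q (o(Q, P) = 0*P + Q = 0 + Q = Q)
(-4*21 + B(o(1/6, K)))² = (-4*21 + √(5 + 1/6))² = (-84 + √(5 + ⅙))² = (-84 + √(31/6))² = (-84 + √186/6)²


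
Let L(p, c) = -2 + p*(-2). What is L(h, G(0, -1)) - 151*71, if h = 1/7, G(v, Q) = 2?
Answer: -75063/7 ≈ -10723.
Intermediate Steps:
h = ⅐ ≈ 0.14286
L(p, c) = -2 - 2*p
L(h, G(0, -1)) - 151*71 = (-2 - 2*⅐) - 151*71 = (-2 - 2/7) - 10721 = -16/7 - 10721 = -75063/7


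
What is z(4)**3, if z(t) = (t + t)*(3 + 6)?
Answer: 373248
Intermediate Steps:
z(t) = 18*t (z(t) = (2*t)*9 = 18*t)
z(4)**3 = (18*4)**3 = 72**3 = 373248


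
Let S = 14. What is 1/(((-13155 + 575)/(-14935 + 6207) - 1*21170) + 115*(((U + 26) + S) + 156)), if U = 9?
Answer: 2182/5250855 ≈ 0.00041555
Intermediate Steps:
1/(((-13155 + 575)/(-14935 + 6207) - 1*21170) + 115*(((U + 26) + S) + 156)) = 1/(((-13155 + 575)/(-14935 + 6207) - 1*21170) + 115*(((9 + 26) + 14) + 156)) = 1/((-12580/(-8728) - 21170) + 115*((35 + 14) + 156)) = 1/((-12580*(-1/8728) - 21170) + 115*(49 + 156)) = 1/((3145/2182 - 21170) + 115*205) = 1/(-46189795/2182 + 23575) = 1/(5250855/2182) = 2182/5250855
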